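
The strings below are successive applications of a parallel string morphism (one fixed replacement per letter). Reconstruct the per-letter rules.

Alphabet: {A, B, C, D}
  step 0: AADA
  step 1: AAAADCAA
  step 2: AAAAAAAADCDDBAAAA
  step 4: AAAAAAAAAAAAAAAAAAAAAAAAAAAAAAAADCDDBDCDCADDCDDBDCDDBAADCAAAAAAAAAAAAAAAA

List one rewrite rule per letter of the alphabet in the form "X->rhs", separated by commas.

A->AA, B->AD, C->DDB, D->DC

  step 1 ⇒ step 2: AAAADCAA ⇒ AA·AA·AA·AA·DC·DDB·AA·AA
    A ↦ AA
    C ↦ DDB
    D ↦ DC
    B ↦ AD  (constrained at step 2)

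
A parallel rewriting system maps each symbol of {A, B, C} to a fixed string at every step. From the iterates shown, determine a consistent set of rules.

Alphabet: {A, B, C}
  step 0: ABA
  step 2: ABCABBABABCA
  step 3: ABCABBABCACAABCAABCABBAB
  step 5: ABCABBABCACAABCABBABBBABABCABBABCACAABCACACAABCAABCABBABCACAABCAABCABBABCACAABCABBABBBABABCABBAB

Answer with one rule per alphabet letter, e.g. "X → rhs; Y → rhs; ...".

A->AB, B->CA, C->BB

  step 2 ⇒ step 3: ABCABBABABCA ⇒ AB·CA·BB·AB·CA·CA·AB·CA·AB·CA·BB·AB
    A ↦ AB
    B ↦ CA
    C ↦ BB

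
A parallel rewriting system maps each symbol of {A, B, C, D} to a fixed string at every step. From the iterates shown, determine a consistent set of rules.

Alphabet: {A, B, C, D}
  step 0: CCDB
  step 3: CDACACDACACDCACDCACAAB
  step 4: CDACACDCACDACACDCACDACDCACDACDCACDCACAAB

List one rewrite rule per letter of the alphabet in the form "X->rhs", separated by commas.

A->CA, B->AB, C->CD, D->A

  step 3 ⇒ step 4: CDACACDACACDCACDCACAAB ⇒ CD·A·CA·CD·CA·CD·A·CA·CD·CA·CD·A·CD·CA·CD·A·CD·CA·CD·CA·CA·AB
    A ↦ CA
    B ↦ AB
    C ↦ CD
    D ↦ A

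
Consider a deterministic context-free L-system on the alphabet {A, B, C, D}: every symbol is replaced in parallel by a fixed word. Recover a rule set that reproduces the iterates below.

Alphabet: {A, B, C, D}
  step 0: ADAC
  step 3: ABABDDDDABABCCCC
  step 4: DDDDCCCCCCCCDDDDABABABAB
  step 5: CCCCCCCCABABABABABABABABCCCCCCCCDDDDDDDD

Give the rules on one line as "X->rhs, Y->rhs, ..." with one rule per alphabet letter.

  step 4 ⇒ step 5: DDDDCCCCCCCCDDDDABABABAB ⇒ CC·CC·CC·CC·AB·AB·AB·AB·AB·AB·AB·AB·CC·CC·CC·CC·D·D·D·D·D·D·D·D
    A ↦ D
    B ↦ D
    C ↦ AB
    D ↦ CC

A->D, B->D, C->AB, D->CC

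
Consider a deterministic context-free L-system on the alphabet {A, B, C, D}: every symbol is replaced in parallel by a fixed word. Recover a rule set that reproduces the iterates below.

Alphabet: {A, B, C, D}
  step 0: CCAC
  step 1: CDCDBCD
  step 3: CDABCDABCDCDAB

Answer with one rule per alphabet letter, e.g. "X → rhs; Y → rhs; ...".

  step 0 ⇒ step 1: CCAC ⇒ CD·CD·B·CD
    A ↦ B
    C ↦ CD
    B ↦ C  (constrained at step 1)
    D ↦ A  (constrained at step 1)

A->B, B->C, C->CD, D->A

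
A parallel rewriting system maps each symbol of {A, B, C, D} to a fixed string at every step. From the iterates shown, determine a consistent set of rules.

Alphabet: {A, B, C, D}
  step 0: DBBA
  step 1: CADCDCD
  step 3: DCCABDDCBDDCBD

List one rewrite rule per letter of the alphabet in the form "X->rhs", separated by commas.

  step 0 ⇒ step 1: DBBA ⇒ CA·DC·DC·D
    A ↦ D
    B ↦ DC
    D ↦ CA
    C ↦ B  (constrained at step 1)

A->D, B->DC, C->B, D->CA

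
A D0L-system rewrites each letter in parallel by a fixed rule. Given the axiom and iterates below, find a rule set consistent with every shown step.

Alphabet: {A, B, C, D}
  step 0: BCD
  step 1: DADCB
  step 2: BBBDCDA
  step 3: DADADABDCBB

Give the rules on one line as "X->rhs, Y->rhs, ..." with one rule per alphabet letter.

  step 2 ⇒ step 3: BBBDCDA ⇒ DA·DA·DA·B·DC·B·B
    A ↦ B
    B ↦ DA
    C ↦ DC
    D ↦ B

A->B, B->DA, C->DC, D->B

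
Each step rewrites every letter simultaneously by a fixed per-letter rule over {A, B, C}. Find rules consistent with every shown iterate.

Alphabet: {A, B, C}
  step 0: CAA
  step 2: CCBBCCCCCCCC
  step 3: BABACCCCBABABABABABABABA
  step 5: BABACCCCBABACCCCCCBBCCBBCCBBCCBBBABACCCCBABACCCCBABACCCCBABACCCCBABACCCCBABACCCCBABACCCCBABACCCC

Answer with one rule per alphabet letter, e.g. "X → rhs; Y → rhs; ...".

  step 2 ⇒ step 3: CCBBCCCCCCCC ⇒ BA·BA·CC·CC·BA·BA·BA·BA·BA·BA·BA·BA
    B ↦ CC
    C ↦ BA
    A ↦ BB  (constrained at step 0)

A->BB, B->CC, C->BA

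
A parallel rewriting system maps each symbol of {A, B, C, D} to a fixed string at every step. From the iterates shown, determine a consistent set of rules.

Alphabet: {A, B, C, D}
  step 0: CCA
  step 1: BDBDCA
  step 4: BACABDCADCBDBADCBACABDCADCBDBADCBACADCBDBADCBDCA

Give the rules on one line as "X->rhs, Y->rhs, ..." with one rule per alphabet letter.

  step 0 ⇒ step 1: CCA ⇒ BD·BD·CA
    A ↦ CA
    C ↦ BD
    B ↦ BA  (constrained at step 1)
    D ↦ DC  (constrained at step 1)

A->CA, B->BA, C->BD, D->DC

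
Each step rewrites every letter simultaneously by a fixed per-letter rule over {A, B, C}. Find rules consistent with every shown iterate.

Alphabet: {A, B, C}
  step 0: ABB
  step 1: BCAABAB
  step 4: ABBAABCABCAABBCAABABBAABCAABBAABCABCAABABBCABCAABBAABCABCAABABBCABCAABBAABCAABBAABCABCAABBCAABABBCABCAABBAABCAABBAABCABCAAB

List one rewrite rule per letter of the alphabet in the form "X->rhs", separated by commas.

  step 0 ⇒ step 1: ABB ⇒ BCA·AB·AB
    A ↦ BCA
    B ↦ AB
    C ↦ BAA  (constrained at step 1)

A->BCA, B->AB, C->BAA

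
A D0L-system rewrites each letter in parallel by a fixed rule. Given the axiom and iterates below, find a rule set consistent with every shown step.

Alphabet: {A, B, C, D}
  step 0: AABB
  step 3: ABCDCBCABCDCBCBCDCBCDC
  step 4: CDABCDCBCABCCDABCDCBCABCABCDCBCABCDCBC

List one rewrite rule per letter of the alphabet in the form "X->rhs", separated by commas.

  step 3 ⇒ step 4: ABCDCBCABCDCBCBCDCBCDC ⇒ CD·A·BC·DC·BC·A·BC·CD·A·BC·DC·BC·A·BC·A·BC·DC·BC·A·BC·DC·BC
    A ↦ CD
    B ↦ A
    C ↦ BC
    D ↦ DC

A->CD, B->A, C->BC, D->DC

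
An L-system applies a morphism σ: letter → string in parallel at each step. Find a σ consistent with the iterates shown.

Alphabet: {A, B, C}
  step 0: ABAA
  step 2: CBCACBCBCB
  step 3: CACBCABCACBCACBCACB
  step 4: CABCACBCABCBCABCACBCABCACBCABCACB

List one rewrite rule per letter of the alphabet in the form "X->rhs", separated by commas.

  step 3 ⇒ step 4: CACBCABCACBCACBCACB ⇒ CA·B·CA·CB·CA·B·CB·CA·B·CA·CB·CA·B·CA·CB·CA·B·CA·CB
    A ↦ B
    B ↦ CB
    C ↦ CA

A->B, B->CB, C->CA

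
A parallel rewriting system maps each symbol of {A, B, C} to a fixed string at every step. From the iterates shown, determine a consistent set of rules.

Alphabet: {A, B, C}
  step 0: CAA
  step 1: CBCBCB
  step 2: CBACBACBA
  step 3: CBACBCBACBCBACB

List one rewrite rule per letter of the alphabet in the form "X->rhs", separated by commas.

A->CB, B->A, C->CB

  step 2 ⇒ step 3: CBACBACBA ⇒ CB·A·CB·CB·A·CB·CB·A·CB
    A ↦ CB
    B ↦ A
    C ↦ CB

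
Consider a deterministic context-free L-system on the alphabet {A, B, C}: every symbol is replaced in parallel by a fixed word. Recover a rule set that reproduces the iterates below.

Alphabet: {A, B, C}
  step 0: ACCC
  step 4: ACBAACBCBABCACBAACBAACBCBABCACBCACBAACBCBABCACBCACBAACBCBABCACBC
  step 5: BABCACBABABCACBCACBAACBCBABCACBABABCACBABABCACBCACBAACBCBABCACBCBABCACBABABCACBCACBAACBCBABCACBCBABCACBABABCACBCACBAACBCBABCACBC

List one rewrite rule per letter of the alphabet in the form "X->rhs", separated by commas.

  step 4 ⇒ step 5: ACBAACBCBABCACBAACBAACBCBABCACBCACBAACBCBABCACBCACBAACBCBABCACBC ⇒ BA·BC·AC·BA·BA·BC·AC·BC·AC·BA·AC·BC·BA·BC·AC·BA·BA·BC·AC·BA·BA·BC·AC·BC·AC·BA·AC·BC·BA·BC·AC·BC·BA·BC·AC·BA·BA·BC·AC·BC·AC·BA·AC·BC·BA·BC·AC·BC·BA·BC·AC·BA·BA·BC·AC·BC·AC·BA·AC·BC·BA·BC·AC·BC
    A ↦ BA
    B ↦ AC
    C ↦ BC

A->BA, B->AC, C->BC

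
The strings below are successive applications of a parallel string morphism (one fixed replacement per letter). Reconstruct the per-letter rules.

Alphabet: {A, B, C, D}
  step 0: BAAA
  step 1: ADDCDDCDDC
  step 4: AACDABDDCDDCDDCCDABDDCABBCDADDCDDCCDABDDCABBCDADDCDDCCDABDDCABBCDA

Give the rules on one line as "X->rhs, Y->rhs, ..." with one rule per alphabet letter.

A->DDC, B->A, C->CDA, D->B

  step 0 ⇒ step 1: BAAA ⇒ A·DDC·DDC·DDC
    A ↦ DDC
    B ↦ A
    C ↦ CDA  (constrained at step 1)
    D ↦ B  (constrained at step 1)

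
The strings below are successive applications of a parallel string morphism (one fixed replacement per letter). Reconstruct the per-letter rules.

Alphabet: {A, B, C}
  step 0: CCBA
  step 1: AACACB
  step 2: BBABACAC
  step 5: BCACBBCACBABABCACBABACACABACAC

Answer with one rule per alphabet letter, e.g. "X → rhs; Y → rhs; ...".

A->B, B->CAC, C->A

  step 1 ⇒ step 2: AACACB ⇒ B·B·A·B·A·CAC
    A ↦ B
    B ↦ CAC
    C ↦ A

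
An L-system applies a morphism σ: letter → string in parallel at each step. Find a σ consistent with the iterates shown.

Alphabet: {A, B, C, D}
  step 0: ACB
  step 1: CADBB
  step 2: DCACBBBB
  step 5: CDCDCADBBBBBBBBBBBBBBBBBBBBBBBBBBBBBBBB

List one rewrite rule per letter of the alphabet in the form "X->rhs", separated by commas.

  step 1 ⇒ step 2: CADBB ⇒ D·CA·C·BB·BB
    A ↦ CA
    B ↦ BB
    C ↦ D
    D ↦ C

A->CA, B->BB, C->D, D->C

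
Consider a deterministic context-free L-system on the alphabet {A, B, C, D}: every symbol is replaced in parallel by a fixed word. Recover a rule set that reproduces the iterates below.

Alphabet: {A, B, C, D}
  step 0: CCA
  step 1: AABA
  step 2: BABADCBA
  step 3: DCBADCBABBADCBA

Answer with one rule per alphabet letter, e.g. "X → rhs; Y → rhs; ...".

A->BA, B->DC, C->A, D->BB

  step 2 ⇒ step 3: BABADCBA ⇒ DC·BA·DC·BA·BB·A·DC·BA
    A ↦ BA
    B ↦ DC
    C ↦ A
    D ↦ BB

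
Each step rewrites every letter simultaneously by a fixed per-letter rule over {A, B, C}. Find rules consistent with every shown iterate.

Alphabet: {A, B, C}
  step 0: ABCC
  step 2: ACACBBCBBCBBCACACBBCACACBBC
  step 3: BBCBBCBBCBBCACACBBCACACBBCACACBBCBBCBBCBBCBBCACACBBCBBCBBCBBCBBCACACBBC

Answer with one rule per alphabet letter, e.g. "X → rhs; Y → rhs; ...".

A->BBC, B->AC, C->BBC

  step 2 ⇒ step 3: ACACBBCBBCBBCACACBBCACACBBC ⇒ BBC·BBC·BBC·BBC·AC·AC·BBC·AC·AC·BBC·AC·AC·BBC·BBC·BBC·BBC·BBC·AC·AC·BBC·BBC·BBC·BBC·BBC·AC·AC·BBC
    A ↦ BBC
    B ↦ AC
    C ↦ BBC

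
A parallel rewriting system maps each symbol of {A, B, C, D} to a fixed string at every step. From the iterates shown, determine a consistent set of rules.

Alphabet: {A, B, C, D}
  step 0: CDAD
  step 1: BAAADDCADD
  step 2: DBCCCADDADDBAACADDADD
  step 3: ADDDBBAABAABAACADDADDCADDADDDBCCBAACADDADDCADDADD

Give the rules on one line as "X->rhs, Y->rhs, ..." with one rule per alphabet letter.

A->C, B->DB, C->BAA, D->ADD

  step 2 ⇒ step 3: DBCCCADDADDBAACADDADD ⇒ ADD·DB·BAA·BAA·BAA·C·ADD·ADD·C·ADD·ADD·DB·C·C·BAA·C·ADD·ADD·C·ADD·ADD
    A ↦ C
    B ↦ DB
    C ↦ BAA
    D ↦ ADD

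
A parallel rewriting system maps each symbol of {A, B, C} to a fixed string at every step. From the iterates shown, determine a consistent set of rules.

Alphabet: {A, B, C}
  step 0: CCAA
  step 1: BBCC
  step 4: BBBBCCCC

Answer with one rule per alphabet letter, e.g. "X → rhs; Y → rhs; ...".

A->C, B->AA, C->B

  step 0 ⇒ step 1: CCAA ⇒ B·B·C·C
    A ↦ C
    C ↦ B
    B ↦ AA  (constrained at step 1)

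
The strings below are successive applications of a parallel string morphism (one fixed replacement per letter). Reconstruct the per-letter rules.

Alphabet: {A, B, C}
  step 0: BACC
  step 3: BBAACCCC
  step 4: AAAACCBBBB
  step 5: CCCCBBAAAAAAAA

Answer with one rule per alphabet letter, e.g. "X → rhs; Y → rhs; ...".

A->C, B->AA, C->B

  step 4 ⇒ step 5: AAAACCBBBB ⇒ C·C·C·C·B·B·AA·AA·AA·AA
    A ↦ C
    B ↦ AA
    C ↦ B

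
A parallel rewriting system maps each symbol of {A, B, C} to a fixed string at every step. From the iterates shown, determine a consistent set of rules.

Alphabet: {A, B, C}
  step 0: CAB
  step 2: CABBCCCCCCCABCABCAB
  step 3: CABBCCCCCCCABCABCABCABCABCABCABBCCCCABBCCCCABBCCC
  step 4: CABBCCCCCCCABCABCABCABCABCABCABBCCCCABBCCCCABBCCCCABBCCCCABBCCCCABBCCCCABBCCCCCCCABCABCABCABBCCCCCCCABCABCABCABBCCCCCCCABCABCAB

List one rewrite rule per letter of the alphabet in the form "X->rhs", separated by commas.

A->B, B->CCC, C->CAB

  step 3 ⇒ step 4: CABBCCCCCCCABCABCABCABCABCABCABBCCCCABBCCCCABBCCC ⇒ CAB·B·CCC·CCC·CAB·CAB·CAB·CAB·CAB·CAB·CAB·B·CCC·CAB·B·CCC·CAB·B·CCC·CAB·B·CCC·CAB·B·CCC·CAB·B·CCC·CAB·B·CCC·CCC·CAB·CAB·CAB·CAB·B·CCC·CCC·CAB·CAB·CAB·CAB·B·CCC·CCC·CAB·CAB·CAB
    A ↦ B
    B ↦ CCC
    C ↦ CAB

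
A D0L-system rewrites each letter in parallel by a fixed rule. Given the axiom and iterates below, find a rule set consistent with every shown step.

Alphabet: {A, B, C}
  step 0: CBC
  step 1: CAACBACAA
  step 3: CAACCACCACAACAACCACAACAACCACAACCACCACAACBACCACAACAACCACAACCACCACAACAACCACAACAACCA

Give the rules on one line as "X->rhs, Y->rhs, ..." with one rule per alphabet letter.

A->CCA, B->CBA, C->CAA

  step 0 ⇒ step 1: CBC ⇒ CAA·CBA·CAA
    B ↦ CBA
    C ↦ CAA
    A ↦ CCA  (constrained at step 1)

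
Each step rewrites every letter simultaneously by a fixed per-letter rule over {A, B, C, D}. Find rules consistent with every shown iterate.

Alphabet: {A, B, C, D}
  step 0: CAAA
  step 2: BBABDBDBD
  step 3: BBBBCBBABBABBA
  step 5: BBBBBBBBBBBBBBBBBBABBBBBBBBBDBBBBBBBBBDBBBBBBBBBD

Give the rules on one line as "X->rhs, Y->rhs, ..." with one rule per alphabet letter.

A->C, B->BB, C->BD, D->A

  step 2 ⇒ step 3: BBABDBDBD ⇒ BB·BB·C·BB·A·BB·A·BB·A
    A ↦ C
    B ↦ BB
    D ↦ A
    C ↦ BD  (constrained at step 0)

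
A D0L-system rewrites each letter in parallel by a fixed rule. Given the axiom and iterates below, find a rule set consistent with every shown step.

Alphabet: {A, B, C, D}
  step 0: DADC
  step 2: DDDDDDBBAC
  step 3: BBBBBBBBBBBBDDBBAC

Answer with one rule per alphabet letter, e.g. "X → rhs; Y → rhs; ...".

  step 2 ⇒ step 3: DDDDDDBBAC ⇒ BB·BB·BB·BB·BB·BB·D·D·B·BAC
    A ↦ B
    B ↦ D
    C ↦ BAC
    D ↦ BB

A->B, B->D, C->BAC, D->BB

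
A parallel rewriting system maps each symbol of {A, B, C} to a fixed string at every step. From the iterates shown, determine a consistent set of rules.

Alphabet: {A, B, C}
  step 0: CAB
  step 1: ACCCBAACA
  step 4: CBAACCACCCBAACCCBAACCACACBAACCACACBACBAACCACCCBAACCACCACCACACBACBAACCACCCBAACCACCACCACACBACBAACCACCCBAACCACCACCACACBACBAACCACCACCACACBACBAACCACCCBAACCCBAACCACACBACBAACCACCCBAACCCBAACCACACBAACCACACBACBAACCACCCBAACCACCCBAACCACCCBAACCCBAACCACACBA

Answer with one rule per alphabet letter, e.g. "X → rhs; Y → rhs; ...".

  step 0 ⇒ step 1: CAB ⇒ ACC·CBA·ACA
    A ↦ CBA
    B ↦ ACA
    C ↦ ACC

A->CBA, B->ACA, C->ACC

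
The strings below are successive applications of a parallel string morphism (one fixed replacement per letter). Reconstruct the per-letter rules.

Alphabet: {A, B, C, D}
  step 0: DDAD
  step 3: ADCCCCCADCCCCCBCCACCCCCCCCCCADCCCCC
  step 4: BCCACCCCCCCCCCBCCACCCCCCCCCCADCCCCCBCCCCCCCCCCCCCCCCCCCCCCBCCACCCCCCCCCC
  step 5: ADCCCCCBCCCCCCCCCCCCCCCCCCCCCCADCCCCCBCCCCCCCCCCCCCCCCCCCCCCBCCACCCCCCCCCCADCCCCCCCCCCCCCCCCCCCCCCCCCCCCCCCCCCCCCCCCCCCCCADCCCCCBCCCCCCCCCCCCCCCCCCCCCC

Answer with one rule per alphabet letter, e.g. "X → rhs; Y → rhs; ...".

A->BCC, B->ADC, C->CC, D->A

  step 4 ⇒ step 5: BCCACCCCCCCCCCBCCACCCCCCCCCCADCCCCCBCCCCCCCCCCCCCCCCCCCCCCBCCACCCCCCCCCC ⇒ ADC·CC·CC·BCC·CC·CC·CC·CC·CC·CC·CC·CC·CC·CC·ADC·CC·CC·BCC·CC·CC·CC·CC·CC·CC·CC·CC·CC·CC·BCC·A·CC·CC·CC·CC·CC·ADC·CC·CC·CC·CC·CC·CC·CC·CC·CC·CC·CC·CC·CC·CC·CC·CC·CC·CC·CC·CC·CC·CC·ADC·CC·CC·BCC·CC·CC·CC·CC·CC·CC·CC·CC·CC·CC
    A ↦ BCC
    B ↦ ADC
    C ↦ CC
    D ↦ A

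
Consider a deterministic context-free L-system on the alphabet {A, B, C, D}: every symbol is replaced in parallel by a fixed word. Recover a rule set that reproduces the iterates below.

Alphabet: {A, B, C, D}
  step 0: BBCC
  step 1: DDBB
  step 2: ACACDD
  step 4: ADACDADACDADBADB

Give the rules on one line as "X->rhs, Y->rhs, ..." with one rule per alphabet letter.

  step 1 ⇒ step 2: DDBB ⇒ AC·AC·D·D
    B ↦ D
    D ↦ AC
    A ↦ AD  (constrained at step 2)
  step 0 ⇒ step 1: BBCC ⇒ D·D·B·B
    C ↦ B

A->AD, B->D, C->B, D->AC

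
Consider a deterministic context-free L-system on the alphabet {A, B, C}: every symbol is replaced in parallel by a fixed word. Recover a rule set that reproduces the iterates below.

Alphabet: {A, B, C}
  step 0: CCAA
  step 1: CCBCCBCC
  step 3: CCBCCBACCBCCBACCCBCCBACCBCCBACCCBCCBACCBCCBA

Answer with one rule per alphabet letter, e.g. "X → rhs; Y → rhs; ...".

A->C, B->A, C->CCB

  step 0 ⇒ step 1: CCAA ⇒ CCB·CCB·C·C
    A ↦ C
    C ↦ CCB
    B ↦ A  (constrained at step 1)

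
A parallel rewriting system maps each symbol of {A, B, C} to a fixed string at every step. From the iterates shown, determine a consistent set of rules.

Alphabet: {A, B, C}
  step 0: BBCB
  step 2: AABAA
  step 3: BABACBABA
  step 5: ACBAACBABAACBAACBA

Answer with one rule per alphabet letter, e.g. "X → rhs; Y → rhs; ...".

A->BA, B->C, C->A

  step 2 ⇒ step 3: AABAA ⇒ BA·BA·C·BA·BA
    A ↦ BA
    B ↦ C
    C ↦ A  (constrained at step 0)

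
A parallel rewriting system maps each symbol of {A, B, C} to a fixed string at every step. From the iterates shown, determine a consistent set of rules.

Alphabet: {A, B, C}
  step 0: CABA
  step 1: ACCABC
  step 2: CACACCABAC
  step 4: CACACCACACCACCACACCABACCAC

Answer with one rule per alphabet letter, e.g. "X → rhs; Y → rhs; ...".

  step 1 ⇒ step 2: ACCABC ⇒ C·AC·AC·C·AB·AC
    A ↦ C
    B ↦ AB
    C ↦ AC

A->C, B->AB, C->AC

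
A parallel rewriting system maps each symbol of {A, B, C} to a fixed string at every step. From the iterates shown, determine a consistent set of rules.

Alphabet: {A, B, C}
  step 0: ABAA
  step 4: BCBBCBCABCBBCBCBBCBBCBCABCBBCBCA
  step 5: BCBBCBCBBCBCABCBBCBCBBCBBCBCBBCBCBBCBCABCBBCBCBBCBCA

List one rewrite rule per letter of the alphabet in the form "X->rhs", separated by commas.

  step 4 ⇒ step 5: BCBBCBCABCBBCBCBBCBBCBCABCBBCBCA ⇒ BC·B·BC·BC·B·BC·B·CA·BC·B·BC·BC·B·BC·B·BC·BC·B·BC·BC·B·BC·B·CA·BC·B·BC·BC·B·BC·B·CA
    A ↦ CA
    B ↦ BC
    C ↦ B

A->CA, B->BC, C->B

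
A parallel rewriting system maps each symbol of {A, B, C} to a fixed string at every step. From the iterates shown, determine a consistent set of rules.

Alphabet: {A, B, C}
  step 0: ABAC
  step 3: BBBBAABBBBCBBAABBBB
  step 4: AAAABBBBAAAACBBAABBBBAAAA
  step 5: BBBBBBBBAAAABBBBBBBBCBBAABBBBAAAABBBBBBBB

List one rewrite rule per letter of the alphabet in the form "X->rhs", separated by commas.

  step 4 ⇒ step 5: AAAABBBBAAAACBBAABBBBAAAA ⇒ BB·BB·BB·BB·A·A·A·A·BB·BB·BB·BB·CBB·A·A·BB·BB·A·A·A·A·BB·BB·BB·BB
    A ↦ BB
    B ↦ A
    C ↦ CBB

A->BB, B->A, C->CBB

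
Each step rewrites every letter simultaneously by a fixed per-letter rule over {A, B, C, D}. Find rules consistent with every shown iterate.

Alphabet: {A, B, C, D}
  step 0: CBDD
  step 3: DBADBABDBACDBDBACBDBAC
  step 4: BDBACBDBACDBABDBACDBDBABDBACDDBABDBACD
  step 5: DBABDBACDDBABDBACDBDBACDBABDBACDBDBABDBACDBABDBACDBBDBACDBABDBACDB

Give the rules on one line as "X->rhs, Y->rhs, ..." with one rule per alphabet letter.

  step 4 ⇒ step 5: BDBACBDBACDBABDBACDBDBABDBACDDBABDBACD ⇒ DBA·B·DBA·C·D·DBA·B·DBA·C·D·B·DBA·C·DBA·B·DBA·C·D·B·DBA·B·DBA·C·DBA·B·DBA·C·D·B·B·DBA·C·DBA·B·DBA·C·D·B
    A ↦ C
    B ↦ DBA
    C ↦ D
    D ↦ B

A->C, B->DBA, C->D, D->B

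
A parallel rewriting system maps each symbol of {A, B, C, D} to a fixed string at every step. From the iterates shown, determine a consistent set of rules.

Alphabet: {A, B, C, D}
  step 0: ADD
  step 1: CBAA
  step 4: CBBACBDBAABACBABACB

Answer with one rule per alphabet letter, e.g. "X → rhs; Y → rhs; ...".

A->CB, B->BA, C->D, D->A

  step 0 ⇒ step 1: ADD ⇒ CB·A·A
    A ↦ CB
    D ↦ A
    B ↦ BA  (constrained at step 1)
    C ↦ D  (constrained at step 1)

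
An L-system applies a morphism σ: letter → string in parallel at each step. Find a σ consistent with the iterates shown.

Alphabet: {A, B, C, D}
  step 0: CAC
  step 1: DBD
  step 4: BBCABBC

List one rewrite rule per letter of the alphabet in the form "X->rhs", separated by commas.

A->B, B->A, C->D, D->BC

  step 0 ⇒ step 1: CAC ⇒ D·B·D
    A ↦ B
    C ↦ D
    B ↦ A  (constrained at step 1)
    D ↦ BC  (constrained at step 1)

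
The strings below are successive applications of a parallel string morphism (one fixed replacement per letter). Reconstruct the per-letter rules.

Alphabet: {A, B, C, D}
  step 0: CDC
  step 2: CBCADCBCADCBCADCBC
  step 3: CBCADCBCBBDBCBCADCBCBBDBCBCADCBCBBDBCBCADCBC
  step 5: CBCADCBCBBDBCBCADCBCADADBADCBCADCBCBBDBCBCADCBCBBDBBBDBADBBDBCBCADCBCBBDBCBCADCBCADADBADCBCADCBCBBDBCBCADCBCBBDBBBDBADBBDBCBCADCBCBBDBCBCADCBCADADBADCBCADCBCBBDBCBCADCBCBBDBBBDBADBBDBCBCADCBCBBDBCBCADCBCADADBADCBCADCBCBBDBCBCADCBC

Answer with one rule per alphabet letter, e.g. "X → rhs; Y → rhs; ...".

  step 2 ⇒ step 3: CBCADCBCADCBCADCBC ⇒ CBC·AD·CBC·BBD·B·CBC·AD·CBC·BBD·B·CBC·AD·CBC·BBD·B·CBC·AD·CBC
    A ↦ BBD
    B ↦ AD
    C ↦ CBC
    D ↦ B

A->BBD, B->AD, C->CBC, D->B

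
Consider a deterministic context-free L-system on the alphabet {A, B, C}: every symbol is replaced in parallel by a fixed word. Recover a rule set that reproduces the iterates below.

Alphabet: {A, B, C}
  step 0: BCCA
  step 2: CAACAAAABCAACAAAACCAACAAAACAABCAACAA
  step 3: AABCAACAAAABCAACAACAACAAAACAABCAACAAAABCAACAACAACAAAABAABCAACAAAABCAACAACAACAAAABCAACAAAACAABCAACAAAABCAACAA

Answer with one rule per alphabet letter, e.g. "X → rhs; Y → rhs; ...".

  step 2 ⇒ step 3: CAACAAAABCAACAAAACCAACAAAACAABCAACAA ⇒ AAB·CAA·CAA·AAB·CAA·CAA·CAA·CAA·AAC·AAB·CAA·CAA·AAB·CAA·CAA·CAA·CAA·AAB·AAB·CAA·CAA·AAB·CAA·CAA·CAA·CAA·AAB·CAA·CAA·AAC·AAB·CAA·CAA·AAB·CAA·CAA
    A ↦ CAA
    B ↦ AAC
    C ↦ AAB

A->CAA, B->AAC, C->AAB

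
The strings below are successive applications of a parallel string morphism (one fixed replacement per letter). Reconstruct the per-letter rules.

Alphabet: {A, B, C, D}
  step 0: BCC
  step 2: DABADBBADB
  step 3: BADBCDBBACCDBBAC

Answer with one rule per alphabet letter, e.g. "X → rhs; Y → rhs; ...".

  step 2 ⇒ step 3: DABADBBADB ⇒ BA·DB·C·DB·BA·C·C·DB·BA·C
    A ↦ DB
    B ↦ C
    D ↦ BA
    C ↦ DA  (constrained at step 0)

A->DB, B->C, C->DA, D->BA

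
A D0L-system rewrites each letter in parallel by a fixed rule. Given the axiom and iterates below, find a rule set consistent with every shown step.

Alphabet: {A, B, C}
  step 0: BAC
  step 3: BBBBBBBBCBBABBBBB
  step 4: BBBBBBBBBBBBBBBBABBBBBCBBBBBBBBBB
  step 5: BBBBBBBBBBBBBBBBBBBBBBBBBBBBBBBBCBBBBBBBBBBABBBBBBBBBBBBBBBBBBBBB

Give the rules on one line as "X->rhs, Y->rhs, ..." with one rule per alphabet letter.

A->C, B->BB, C->AB

  step 4 ⇒ step 5: BBBBBBBBBBBBBBBBABBBBBCBBBBBBBBBB ⇒ BB·BB·BB·BB·BB·BB·BB·BB·BB·BB·BB·BB·BB·BB·BB·BB·C·BB·BB·BB·BB·BB·AB·BB·BB·BB·BB·BB·BB·BB·BB·BB·BB
    A ↦ C
    B ↦ BB
    C ↦ AB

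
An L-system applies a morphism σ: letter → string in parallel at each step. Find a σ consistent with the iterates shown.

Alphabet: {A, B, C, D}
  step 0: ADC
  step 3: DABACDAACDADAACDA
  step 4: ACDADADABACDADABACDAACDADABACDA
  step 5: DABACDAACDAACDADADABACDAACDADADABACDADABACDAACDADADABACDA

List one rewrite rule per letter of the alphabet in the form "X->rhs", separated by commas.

  step 4 ⇒ step 5: ACDADADABACDADABACDAACDADABACDA ⇒ DA·B·AC·DA·AC·DA·AC·DA·DA·DA·B·AC·DA·AC·DA·DA·DA·B·AC·DA·DA·B·AC·DA·AC·DA·DA·DA·B·AC·DA
    A ↦ DA
    B ↦ DA
    C ↦ B
    D ↦ AC

A->DA, B->DA, C->B, D->AC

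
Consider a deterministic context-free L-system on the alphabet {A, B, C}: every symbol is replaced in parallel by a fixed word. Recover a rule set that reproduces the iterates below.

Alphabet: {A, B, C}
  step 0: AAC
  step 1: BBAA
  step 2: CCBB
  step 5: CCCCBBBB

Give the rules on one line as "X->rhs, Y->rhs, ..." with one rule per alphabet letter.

  step 1 ⇒ step 2: BBAA ⇒ C·C·B·B
    A ↦ B
    B ↦ C
  step 0 ⇒ step 1: AAC ⇒ B·B·AA
    C ↦ AA

A->B, B->C, C->AA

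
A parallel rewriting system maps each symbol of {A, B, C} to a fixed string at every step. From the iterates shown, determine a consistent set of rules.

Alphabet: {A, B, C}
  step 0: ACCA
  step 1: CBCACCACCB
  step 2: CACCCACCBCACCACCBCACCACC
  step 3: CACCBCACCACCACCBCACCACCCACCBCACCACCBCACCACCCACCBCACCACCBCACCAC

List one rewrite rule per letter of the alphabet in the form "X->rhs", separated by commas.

A->CB, B->C, C->CAC

  step 2 ⇒ step 3: CACCCACCBCACCACCBCACCACC ⇒ CAC·CB·CAC·CAC·CAC·CB·CAC·CAC·C·CAC·CB·CAC·CAC·CB·CAC·CAC·C·CAC·CB·CAC·CAC·CB·CAC·CAC
    A ↦ CB
    B ↦ C
    C ↦ CAC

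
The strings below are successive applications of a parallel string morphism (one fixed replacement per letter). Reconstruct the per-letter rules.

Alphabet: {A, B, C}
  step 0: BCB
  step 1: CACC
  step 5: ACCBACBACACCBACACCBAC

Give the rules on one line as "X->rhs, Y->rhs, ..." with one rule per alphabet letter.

A->B, B->C, C->AC

  step 0 ⇒ step 1: BCB ⇒ C·AC·C
    B ↦ C
    C ↦ AC
    A ↦ B  (constrained at step 1)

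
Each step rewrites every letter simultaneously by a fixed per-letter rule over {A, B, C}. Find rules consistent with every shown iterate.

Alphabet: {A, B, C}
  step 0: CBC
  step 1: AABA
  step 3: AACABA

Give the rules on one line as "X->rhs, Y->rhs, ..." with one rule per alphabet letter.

A->C, B->AB, C->A

  step 0 ⇒ step 1: CBC ⇒ A·AB·A
    B ↦ AB
    C ↦ A
    A ↦ C  (constrained at step 1)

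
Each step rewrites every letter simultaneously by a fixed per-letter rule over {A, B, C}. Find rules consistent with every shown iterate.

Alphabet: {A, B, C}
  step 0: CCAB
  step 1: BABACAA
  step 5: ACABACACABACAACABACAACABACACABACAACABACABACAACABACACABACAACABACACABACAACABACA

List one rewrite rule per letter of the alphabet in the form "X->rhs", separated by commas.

  step 0 ⇒ step 1: CCAB ⇒ BA·BA·CA·A
    A ↦ CA
    B ↦ A
    C ↦ BA

A->CA, B->A, C->BA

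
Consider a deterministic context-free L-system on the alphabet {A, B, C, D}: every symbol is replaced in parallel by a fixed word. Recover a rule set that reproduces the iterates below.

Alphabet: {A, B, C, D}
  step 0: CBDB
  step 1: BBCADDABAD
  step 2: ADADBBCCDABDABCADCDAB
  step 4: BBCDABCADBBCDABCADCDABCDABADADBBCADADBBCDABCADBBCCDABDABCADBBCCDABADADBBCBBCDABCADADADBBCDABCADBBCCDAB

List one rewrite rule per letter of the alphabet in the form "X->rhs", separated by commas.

A->C, B->AD, C->BBC, D->DAB

  step 1 ⇒ step 2: BBCADDABAD ⇒ AD·AD·BBC·C·DAB·DAB·C·AD·C·DAB
    A ↦ C
    B ↦ AD
    C ↦ BBC
    D ↦ DAB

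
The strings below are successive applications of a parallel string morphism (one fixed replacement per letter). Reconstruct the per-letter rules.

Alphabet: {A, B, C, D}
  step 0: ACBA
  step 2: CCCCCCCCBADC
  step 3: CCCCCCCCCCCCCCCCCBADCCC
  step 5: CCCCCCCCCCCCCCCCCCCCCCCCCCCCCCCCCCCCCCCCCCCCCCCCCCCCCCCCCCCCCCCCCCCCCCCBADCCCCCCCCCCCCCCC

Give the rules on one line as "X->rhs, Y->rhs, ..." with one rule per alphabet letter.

A->D, B->CBA, C->CC, D->C

  step 2 ⇒ step 3: CCCCCCCCBADC ⇒ CC·CC·CC·CC·CC·CC·CC·CC·CBA·D·C·CC
    A ↦ D
    B ↦ CBA
    C ↦ CC
    D ↦ C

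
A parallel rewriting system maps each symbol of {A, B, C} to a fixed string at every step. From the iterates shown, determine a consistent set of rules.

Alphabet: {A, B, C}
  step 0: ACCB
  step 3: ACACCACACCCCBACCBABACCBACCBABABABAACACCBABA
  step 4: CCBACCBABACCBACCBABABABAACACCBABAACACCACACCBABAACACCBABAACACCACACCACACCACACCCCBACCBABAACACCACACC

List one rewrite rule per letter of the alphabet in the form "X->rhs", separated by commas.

A->CC, B->ACA, C->BA

  step 3 ⇒ step 4: ACACCACACCCCBACCBABACCBACCBABABABAACACCBABA ⇒ CC·BA·CC·BA·BA·CC·BA·CC·BA·BA·BA·BA·ACA·CC·BA·BA·ACA·CC·ACA·CC·BA·BA·ACA·CC·BA·BA·ACA·CC·ACA·CC·ACA·CC·ACA·CC·CC·BA·CC·BA·BA·ACA·CC·ACA·CC
    A ↦ CC
    B ↦ ACA
    C ↦ BA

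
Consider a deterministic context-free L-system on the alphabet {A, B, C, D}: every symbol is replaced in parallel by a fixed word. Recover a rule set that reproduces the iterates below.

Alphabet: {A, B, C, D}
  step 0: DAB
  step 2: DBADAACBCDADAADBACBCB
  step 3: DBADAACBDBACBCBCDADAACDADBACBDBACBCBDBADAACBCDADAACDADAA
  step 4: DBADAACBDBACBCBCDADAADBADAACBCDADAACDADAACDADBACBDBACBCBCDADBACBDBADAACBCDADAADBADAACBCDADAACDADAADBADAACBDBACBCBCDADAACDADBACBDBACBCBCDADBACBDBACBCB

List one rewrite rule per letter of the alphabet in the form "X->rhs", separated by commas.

  step 3 ⇒ step 4: DBADAACBDBACBCBCDADAACDADBACBDBACBCBDBADAACBCDADAACDADAA ⇒ DBA·DAA·CB·DBA·CB·CB·CDA·DAA·DBA·DAA·CB·CDA·DAA·CDA·DAA·CDA·DBA·CB·DBA·CB·CB·CDA·DBA·CB·DBA·DAA·CB·CDA·DAA·DBA·DAA·CB·CDA·DAA·CDA·DAA·DBA·DAA·CB·DBA·CB·CB·CDA·DAA·CDA·DBA·CB·DBA·CB·CB·CDA·DBA·CB·DBA·CB·CB
    A ↦ CB
    B ↦ DAA
    C ↦ CDA
    D ↦ DBA

A->CB, B->DAA, C->CDA, D->DBA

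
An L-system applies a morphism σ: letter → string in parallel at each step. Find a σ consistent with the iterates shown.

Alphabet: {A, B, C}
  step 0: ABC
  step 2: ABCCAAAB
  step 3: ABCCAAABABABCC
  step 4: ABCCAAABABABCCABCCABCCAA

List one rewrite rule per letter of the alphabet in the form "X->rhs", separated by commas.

A->AB, B->CC, C->A

  step 3 ⇒ step 4: ABCCAAABABABCC ⇒ AB·CC·A·A·AB·AB·AB·CC·AB·CC·AB·CC·A·A
    A ↦ AB
    B ↦ CC
    C ↦ A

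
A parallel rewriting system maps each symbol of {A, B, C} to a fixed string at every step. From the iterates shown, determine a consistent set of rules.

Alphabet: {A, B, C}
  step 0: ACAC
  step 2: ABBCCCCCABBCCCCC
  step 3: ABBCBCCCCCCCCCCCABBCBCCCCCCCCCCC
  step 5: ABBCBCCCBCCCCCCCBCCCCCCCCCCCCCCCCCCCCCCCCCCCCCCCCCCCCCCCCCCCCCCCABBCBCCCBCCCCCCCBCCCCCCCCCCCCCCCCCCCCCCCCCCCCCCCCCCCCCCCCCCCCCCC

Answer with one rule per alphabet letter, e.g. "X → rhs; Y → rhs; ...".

  step 2 ⇒ step 3: ABBCCCCCABBCCCCC ⇒ AB·BC·BC·CC·CC·CC·CC·CC·AB·BC·BC·CC·CC·CC·CC·CC
    A ↦ AB
    B ↦ BC
    C ↦ CC

A->AB, B->BC, C->CC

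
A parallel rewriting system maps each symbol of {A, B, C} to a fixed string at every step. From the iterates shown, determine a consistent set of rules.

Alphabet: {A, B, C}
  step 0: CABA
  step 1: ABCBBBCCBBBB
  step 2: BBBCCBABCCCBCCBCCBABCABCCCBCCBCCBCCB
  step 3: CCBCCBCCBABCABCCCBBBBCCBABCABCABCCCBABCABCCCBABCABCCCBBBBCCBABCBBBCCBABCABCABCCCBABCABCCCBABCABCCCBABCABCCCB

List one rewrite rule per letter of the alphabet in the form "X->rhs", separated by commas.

  step 2 ⇒ step 3: BBBCCBABCCCBCCBCCBABCABCCCBCCBCCBCCB ⇒ CCB·CCB·CCB·ABC·ABC·CCB·BBB·CCB·ABC·ABC·ABC·CCB·ABC·ABC·CCB·ABC·ABC·CCB·BBB·CCB·ABC·BBB·CCB·ABC·ABC·ABC·CCB·ABC·ABC·CCB·ABC·ABC·CCB·ABC·ABC·CCB
    A ↦ BBB
    B ↦ CCB
    C ↦ ABC

A->BBB, B->CCB, C->ABC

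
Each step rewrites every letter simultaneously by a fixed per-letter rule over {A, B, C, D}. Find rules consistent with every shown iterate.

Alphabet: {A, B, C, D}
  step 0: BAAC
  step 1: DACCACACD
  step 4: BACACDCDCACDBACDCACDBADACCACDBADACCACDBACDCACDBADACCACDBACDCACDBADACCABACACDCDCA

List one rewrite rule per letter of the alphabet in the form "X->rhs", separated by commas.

  step 0 ⇒ step 1: BAAC ⇒ DAC·CA·CA·CD
    A ↦ CA
    B ↦ DAC
    C ↦ CD
    D ↦ BA  (constrained at step 1)

A->CA, B->DAC, C->CD, D->BA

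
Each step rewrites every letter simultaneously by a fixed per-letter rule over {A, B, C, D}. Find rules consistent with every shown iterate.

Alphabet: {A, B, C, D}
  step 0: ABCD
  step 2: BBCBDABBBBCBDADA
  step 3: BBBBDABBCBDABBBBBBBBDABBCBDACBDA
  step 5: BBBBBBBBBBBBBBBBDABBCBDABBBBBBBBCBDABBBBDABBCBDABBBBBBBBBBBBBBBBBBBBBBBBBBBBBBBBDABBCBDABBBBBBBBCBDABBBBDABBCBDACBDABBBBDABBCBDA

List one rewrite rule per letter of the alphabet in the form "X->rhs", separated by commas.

  step 2 ⇒ step 3: BBCBDABBBBCBDADA ⇒ BB·BB·DA·BB·C·BDA·BB·BB·BB·BB·DA·BB·C·BDA·C·BDA
    A ↦ BDA
    B ↦ BB
    C ↦ DA
    D ↦ C

A->BDA, B->BB, C->DA, D->C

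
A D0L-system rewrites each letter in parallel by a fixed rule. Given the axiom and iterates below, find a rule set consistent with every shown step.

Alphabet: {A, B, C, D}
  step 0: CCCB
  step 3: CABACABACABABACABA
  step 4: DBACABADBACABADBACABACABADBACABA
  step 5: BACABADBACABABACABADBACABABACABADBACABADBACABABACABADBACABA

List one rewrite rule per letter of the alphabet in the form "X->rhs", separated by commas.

  step 4 ⇒ step 5: DBACABADBACABADBACABACABADBACABA ⇒ BA·CA·BA·D·BA·CA·BA·BA·CA·BA·D·BA·CA·BA·BA·CA·BA·D·BA·CA·BA·D·BA·CA·BA·BA·CA·BA·D·BA·CA·BA
    A ↦ BA
    B ↦ CA
    C ↦ D
    D ↦ BA

A->BA, B->CA, C->D, D->BA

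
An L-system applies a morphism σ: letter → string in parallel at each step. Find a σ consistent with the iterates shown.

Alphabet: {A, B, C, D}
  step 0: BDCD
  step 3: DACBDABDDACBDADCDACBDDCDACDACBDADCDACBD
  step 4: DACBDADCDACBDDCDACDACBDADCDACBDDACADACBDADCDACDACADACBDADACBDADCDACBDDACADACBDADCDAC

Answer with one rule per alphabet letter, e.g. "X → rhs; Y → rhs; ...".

A->BD, B->DC, C->A, D->DAC

  step 3 ⇒ step 4: DACBDABDDACBDADCDACBDDCDACDACBDADCDACBD ⇒ DAC·BD·A·DC·DAC·BD·DC·DAC·DAC·BD·A·DC·DAC·BD·DAC·A·DAC·BD·A·DC·DAC·DAC·A·DAC·BD·A·DAC·BD·A·DC·DAC·BD·DAC·A·DAC·BD·A·DC·DAC
    A ↦ BD
    B ↦ DC
    C ↦ A
    D ↦ DAC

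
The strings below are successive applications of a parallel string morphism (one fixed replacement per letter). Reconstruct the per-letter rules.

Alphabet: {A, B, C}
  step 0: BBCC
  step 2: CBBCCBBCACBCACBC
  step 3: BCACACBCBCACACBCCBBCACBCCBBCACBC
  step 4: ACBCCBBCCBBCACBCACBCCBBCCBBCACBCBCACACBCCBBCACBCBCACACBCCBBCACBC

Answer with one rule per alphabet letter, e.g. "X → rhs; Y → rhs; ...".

A->CB, B->AC, C->BC

  step 3 ⇒ step 4: BCACACBCBCACACBCCBBCACBCCBBCACBC ⇒ AC·BC·CB·BC·CB·BC·AC·BC·AC·BC·CB·BC·CB·BC·AC·BC·BC·AC·AC·BC·CB·BC·AC·BC·BC·AC·AC·BC·CB·BC·AC·BC
    A ↦ CB
    B ↦ AC
    C ↦ BC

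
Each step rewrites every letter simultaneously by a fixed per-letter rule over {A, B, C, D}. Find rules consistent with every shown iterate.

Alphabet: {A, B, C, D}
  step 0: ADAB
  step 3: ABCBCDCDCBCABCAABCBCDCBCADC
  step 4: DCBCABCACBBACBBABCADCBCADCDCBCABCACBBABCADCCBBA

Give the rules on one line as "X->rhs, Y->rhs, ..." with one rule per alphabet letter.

  step 3 ⇒ step 4: ABCBCDCDCBCABCAABCBCDCBCADC ⇒ DC·BC·A·BC·A·CBB·A·CBB·A·BC·A·DC·BC·A·DC·DC·BC·A·BC·A·CBB·A·BC·A·DC·CBB·A
    A ↦ DC
    B ↦ BC
    C ↦ A
    D ↦ CBB

A->DC, B->BC, C->A, D->CBB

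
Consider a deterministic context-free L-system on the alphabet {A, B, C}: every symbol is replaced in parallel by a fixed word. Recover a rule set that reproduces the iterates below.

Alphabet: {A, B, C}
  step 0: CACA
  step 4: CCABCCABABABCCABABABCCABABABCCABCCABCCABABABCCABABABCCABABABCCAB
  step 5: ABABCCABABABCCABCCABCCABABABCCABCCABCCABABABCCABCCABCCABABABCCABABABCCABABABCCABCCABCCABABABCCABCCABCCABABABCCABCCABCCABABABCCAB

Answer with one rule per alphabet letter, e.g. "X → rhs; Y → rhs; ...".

A->CC, B->AB, C->AB

  step 4 ⇒ step 5: CCABCCABABABCCABABABCCABABABCCABCCABCCABABABCCABABABCCABABABCCAB ⇒ AB·AB·CC·AB·AB·AB·CC·AB·CC·AB·CC·AB·AB·AB·CC·AB·CC·AB·CC·AB·AB·AB·CC·AB·CC·AB·CC·AB·AB·AB·CC·AB·AB·AB·CC·AB·AB·AB·CC·AB·CC·AB·CC·AB·AB·AB·CC·AB·CC·AB·CC·AB·AB·AB·CC·AB·CC·AB·CC·AB·AB·AB·CC·AB
    A ↦ CC
    B ↦ AB
    C ↦ AB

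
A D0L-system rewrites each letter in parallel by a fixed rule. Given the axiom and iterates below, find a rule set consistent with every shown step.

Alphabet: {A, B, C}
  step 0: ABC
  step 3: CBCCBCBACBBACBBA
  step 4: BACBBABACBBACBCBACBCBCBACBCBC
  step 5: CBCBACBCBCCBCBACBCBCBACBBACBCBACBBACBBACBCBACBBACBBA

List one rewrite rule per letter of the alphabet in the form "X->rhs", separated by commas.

  step 4 ⇒ step 5: BACBBABACBBACBCBACBCBCBACBCBC ⇒ CB·C·BA·CB·CB·C·CB·C·BA·CB·CB·C·BA·CB·BA·CB·C·BA·CB·BA·CB·BA·CB·C·BA·CB·BA·CB·BA
    A ↦ C
    B ↦ CB
    C ↦ BA

A->C, B->CB, C->BA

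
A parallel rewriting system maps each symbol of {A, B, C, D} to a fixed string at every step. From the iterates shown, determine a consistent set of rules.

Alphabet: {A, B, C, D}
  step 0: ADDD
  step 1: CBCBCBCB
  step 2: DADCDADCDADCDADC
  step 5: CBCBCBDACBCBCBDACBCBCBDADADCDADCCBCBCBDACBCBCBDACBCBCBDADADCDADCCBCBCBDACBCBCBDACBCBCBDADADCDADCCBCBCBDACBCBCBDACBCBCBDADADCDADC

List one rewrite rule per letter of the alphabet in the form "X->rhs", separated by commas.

  step 1 ⇒ step 2: CBCBCBCB ⇒ DA·DC·DA·DC·DA·DC·DA·DC
    B ↦ DC
    C ↦ DA
  step 0 ⇒ step 1: ADDD ⇒ CB·CB·CB·CB
    A ↦ CB
  step 0 ⇒ step 1: ADDD ⇒ CB·CB·CB·CB
    D ↦ CB

A->CB, B->DC, C->DA, D->CB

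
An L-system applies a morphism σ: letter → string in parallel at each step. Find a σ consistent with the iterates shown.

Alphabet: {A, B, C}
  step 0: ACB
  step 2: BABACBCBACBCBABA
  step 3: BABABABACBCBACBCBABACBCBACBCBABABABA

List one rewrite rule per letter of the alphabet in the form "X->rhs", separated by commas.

A->BA, B->BA, C->CBC

  step 2 ⇒ step 3: BABACBCBACBCBABA ⇒ BA·BA·BA·BA·CBC·BA·CBC·BA·BA·CBC·BA·CBC·BA·BA·BA·BA
    A ↦ BA
    B ↦ BA
    C ↦ CBC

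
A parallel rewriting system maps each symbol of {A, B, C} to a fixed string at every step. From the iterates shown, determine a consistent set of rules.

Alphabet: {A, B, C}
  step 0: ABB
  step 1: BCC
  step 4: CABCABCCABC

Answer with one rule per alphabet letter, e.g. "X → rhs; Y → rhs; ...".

  step 0 ⇒ step 1: ABB ⇒ B·C·C
    A ↦ B
    B ↦ C
    C ↦ CA  (constrained at step 1)

A->B, B->C, C->CA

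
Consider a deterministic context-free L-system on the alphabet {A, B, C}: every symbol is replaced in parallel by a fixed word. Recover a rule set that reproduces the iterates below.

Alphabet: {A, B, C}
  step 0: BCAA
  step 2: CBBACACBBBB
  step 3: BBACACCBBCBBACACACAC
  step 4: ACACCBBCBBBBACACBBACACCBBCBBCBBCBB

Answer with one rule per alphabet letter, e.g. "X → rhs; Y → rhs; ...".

A->C, B->AC, C->BB

  step 3 ⇒ step 4: BBACACCBBCBBACACACAC ⇒ AC·AC·C·BB·C·BB·BB·AC·AC·BB·AC·AC·C·BB·C·BB·C·BB·C·BB
    A ↦ C
    B ↦ AC
    C ↦ BB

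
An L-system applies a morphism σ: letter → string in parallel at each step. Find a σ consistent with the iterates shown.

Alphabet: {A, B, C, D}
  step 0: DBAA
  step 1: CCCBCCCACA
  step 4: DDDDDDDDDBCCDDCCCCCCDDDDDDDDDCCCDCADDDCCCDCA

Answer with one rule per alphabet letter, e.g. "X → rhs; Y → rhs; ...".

A->CA, B->BCC, C->D, D->CCC

  step 0 ⇒ step 1: DBAA ⇒ CCC·BCC·CA·CA
    A ↦ CA
    B ↦ BCC
    D ↦ CCC
    C ↦ D  (constrained at step 1)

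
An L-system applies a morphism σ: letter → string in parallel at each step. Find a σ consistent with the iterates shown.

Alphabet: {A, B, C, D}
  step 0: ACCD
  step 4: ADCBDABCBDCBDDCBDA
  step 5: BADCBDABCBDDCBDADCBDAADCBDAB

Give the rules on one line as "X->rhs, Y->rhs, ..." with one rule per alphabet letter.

A->B, B->CBD, C->D, D->A

  step 4 ⇒ step 5: ADCBDABCBDCBDDCBDA ⇒ B·A·D·CBD·A·B·CBD·D·CBD·A·D·CBD·A·A·D·CBD·A·B
    A ↦ B
    B ↦ CBD
    C ↦ D
    D ↦ A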